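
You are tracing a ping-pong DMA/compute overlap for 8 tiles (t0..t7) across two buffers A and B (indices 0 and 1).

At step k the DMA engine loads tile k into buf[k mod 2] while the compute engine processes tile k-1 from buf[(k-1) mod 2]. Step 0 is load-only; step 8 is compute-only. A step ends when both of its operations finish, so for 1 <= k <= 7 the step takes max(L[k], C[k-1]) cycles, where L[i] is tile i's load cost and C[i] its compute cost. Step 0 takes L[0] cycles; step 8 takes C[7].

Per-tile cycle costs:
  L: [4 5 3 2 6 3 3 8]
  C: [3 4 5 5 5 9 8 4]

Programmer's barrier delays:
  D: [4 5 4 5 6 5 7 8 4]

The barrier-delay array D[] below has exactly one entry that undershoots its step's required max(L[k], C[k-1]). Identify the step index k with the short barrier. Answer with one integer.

hazard at step 6

[0] required=L[0]=4=4 vs D=4 ok
[1] required=max(L[1]=5,C[0]=3)=5 vs D=5 ok
[2] required=max(L[2]=3,C[1]=4)=4 vs D=4 ok
[3] required=max(L[3]=2,C[2]=5)=5 vs D=5 ok
[4] required=max(L[4]=6,C[3]=5)=6 vs D=6 ok
[5] required=max(L[5]=3,C[4]=5)=5 vs D=5 ok
[6] required=max(L[6]=3,C[5]=9)=9 vs D=7 SHORT
[7] required=max(L[7]=8,C[6]=8)=8 vs D=8 ok
[8] required=C[7]=4=4 vs D=4 ok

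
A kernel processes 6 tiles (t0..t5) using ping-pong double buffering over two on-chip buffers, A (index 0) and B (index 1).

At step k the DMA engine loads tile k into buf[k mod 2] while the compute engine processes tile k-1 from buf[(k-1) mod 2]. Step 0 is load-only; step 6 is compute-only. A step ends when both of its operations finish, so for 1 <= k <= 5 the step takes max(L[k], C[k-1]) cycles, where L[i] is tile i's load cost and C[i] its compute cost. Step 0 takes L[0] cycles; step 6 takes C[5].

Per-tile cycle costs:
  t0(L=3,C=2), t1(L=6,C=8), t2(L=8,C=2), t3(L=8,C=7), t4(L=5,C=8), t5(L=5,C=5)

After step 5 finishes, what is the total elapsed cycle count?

end_cycle[5] = 40

  0. 3=3c; end=3; A:t0 B:-
  1. max(6,2)=6c; end=9; A:t0 B:t1
  2. max(8,8)=8c; end=17; A:t2 B:t1
  3. max(8,2)=8c; end=25; A:t2 B:t3
  4. max(5,7)=7c; end=32; A:t4 B:t3
  5. max(5,8)=8c; end=40; A:t4 B:t5
  6. 5=5c; end=45; A:t4 B:t5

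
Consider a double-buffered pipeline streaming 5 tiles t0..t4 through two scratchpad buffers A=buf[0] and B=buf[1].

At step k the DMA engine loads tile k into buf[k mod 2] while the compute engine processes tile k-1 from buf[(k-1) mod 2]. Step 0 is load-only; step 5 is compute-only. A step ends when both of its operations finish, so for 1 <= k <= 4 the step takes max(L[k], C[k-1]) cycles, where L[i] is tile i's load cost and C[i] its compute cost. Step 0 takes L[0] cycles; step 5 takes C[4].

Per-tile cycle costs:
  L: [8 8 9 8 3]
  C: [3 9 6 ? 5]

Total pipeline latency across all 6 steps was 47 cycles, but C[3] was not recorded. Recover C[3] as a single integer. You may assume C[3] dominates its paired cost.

step 0 → dur = L[0]=8 = 8
step 1 → dur = max(L[1]=8, C[0]=3) = 8
step 2 → dur = max(L[2]=9, C[1]=9) = 9
step 3 → dur = max(L[3]=8, C[2]=6) = 8
step 4 → dur = max(L[4]=3, C[3]=?) = C[3]  (unknown; binding)
step 5 → dur = C[4]=5 = 5
sum of known step durations = 38
dur[4] = total - known = 47 - 38 = 9
C[3] is the binding max in step 4, so C[3] = dur[4] = 9

C[3] = 9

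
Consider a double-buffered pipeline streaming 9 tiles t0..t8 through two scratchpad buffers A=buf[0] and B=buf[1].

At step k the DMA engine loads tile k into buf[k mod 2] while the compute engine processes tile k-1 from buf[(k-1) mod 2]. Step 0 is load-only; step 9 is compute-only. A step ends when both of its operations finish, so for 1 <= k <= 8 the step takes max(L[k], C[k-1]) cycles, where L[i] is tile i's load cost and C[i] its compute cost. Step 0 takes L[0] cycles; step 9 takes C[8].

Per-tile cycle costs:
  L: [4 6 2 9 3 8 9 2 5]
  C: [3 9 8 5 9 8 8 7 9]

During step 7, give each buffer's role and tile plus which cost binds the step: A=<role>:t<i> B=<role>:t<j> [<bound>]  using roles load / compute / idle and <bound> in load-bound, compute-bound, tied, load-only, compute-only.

step 7: A=compute:t6 B=load:t7 [compute-bound]

step 0: L[0]=4 → dur=4, Σ=4 | A=load:t0 B=idle [load-only]
step 1: L[1]=6 C[0]=3 → dur=6, Σ=10 | A=compute:t0 B=load:t1 [load-bound]
step 2: L[2]=2 C[1]=9 → dur=9, Σ=19 | A=load:t2 B=compute:t1 [compute-bound]
step 3: L[3]=9 C[2]=8 → dur=9, Σ=28 | A=compute:t2 B=load:t3 [load-bound]
step 4: L[4]=3 C[3]=5 → dur=5, Σ=33 | A=load:t4 B=compute:t3 [compute-bound]
step 5: L[5]=8 C[4]=9 → dur=9, Σ=42 | A=compute:t4 B=load:t5 [compute-bound]
step 6: L[6]=9 C[5]=8 → dur=9, Σ=51 | A=load:t6 B=compute:t5 [load-bound]
step 7: L[7]=2 C[6]=8 → dur=8, Σ=59 | A=compute:t6 B=load:t7 [compute-bound]
step 8: L[8]=5 C[7]=7 → dur=7, Σ=66 | A=load:t8 B=compute:t7 [compute-bound]
step 9: C[8]=9 → dur=9, Σ=75 | A=compute:t8 B=idle [compute-only]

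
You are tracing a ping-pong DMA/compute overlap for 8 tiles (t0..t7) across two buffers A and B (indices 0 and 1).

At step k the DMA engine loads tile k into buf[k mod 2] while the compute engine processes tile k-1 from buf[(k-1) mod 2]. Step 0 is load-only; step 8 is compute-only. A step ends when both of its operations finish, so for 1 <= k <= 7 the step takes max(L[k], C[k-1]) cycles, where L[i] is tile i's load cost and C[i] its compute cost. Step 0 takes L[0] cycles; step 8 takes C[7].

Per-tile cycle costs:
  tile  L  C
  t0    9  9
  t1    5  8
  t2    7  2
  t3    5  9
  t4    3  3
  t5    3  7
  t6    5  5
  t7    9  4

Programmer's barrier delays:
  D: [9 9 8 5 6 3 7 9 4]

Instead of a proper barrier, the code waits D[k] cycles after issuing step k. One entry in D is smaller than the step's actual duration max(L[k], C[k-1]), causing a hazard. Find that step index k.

hazard at step 4

[0] required=L[0]=9=9 vs D=9 ok
[1] required=max(L[1]=5,C[0]=9)=9 vs D=9 ok
[2] required=max(L[2]=7,C[1]=8)=8 vs D=8 ok
[3] required=max(L[3]=5,C[2]=2)=5 vs D=5 ok
[4] required=max(L[4]=3,C[3]=9)=9 vs D=6 SHORT
[5] required=max(L[5]=3,C[4]=3)=3 vs D=3 ok
[6] required=max(L[6]=5,C[5]=7)=7 vs D=7 ok
[7] required=max(L[7]=9,C[6]=5)=9 vs D=9 ok
[8] required=C[7]=4=4 vs D=4 ok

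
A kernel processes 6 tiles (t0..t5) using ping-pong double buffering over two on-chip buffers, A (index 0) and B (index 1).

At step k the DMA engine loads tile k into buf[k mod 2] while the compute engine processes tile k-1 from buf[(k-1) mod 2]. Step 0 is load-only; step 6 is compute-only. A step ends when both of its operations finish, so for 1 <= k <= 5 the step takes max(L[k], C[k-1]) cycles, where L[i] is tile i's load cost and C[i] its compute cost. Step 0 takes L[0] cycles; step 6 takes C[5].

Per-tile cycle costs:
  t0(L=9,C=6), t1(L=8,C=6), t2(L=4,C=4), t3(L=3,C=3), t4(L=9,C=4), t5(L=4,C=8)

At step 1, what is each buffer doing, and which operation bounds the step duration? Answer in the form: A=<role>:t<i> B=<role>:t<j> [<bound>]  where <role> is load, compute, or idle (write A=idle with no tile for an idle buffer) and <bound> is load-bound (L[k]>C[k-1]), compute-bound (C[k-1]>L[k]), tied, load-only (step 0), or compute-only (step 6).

step 1: A=compute:t0 B=load:t1 [load-bound]

k=0 load=t0/9c comp=- wait=9 total=9
k=1 load=t1/8c comp=t0/6c wait=8 total=17
k=2 load=t2/4c comp=t1/6c wait=6 total=23
k=3 load=t3/3c comp=t2/4c wait=4 total=27
k=4 load=t4/9c comp=t3/3c wait=9 total=36
k=5 load=t5/4c comp=t4/4c wait=4 total=40
k=6 load=- comp=t5/8c wait=8 total=48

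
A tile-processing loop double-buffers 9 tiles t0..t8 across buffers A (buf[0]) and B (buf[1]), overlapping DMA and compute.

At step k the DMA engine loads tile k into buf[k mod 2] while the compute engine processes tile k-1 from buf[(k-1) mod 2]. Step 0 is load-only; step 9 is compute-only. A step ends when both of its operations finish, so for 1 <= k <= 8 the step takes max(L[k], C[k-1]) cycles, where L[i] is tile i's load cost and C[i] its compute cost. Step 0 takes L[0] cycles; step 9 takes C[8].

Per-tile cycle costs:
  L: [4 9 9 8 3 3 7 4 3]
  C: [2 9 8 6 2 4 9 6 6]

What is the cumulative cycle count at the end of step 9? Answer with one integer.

end_cycle[9] = 67

k=0 load=t0/4c comp=- wait=4 total=4
k=1 load=t1/9c comp=t0/2c wait=9 total=13
k=2 load=t2/9c comp=t1/9c wait=9 total=22
k=3 load=t3/8c comp=t2/8c wait=8 total=30
k=4 load=t4/3c comp=t3/6c wait=6 total=36
k=5 load=t5/3c comp=t4/2c wait=3 total=39
k=6 load=t6/7c comp=t5/4c wait=7 total=46
k=7 load=t7/4c comp=t6/9c wait=9 total=55
k=8 load=t8/3c comp=t7/6c wait=6 total=61
k=9 load=- comp=t8/6c wait=6 total=67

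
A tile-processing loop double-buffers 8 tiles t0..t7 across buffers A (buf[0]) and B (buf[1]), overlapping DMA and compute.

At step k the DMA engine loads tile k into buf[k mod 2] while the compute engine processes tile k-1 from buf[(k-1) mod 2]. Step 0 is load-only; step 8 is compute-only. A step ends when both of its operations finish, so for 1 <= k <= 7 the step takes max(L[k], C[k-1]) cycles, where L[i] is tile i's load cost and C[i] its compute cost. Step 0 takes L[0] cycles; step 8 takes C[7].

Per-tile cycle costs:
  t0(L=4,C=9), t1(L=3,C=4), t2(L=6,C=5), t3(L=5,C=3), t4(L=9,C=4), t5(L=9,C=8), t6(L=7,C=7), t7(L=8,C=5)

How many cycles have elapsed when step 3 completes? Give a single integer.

[0] DMA t0→A (4c) ∥ CU idle ⇒ 4c, clock 4
[1] DMA t1→B (3c) ∥ CU A:t0 (9c) ⇒ 9c, clock 13
[2] DMA t2→A (6c) ∥ CU B:t1 (4c) ⇒ 6c, clock 19
[3] DMA t3→B (5c) ∥ CU A:t2 (5c) ⇒ 5c, clock 24
[4] DMA t4→A (9c) ∥ CU B:t3 (3c) ⇒ 9c, clock 33
[5] DMA t5→B (9c) ∥ CU A:t4 (4c) ⇒ 9c, clock 42
[6] DMA t6→A (7c) ∥ CU B:t5 (8c) ⇒ 8c, clock 50
[7] DMA t7→B (8c) ∥ CU A:t6 (7c) ⇒ 8c, clock 58
[8] DMA idle ∥ CU B:t7 (5c) ⇒ 5c, clock 63

end_cycle[3] = 24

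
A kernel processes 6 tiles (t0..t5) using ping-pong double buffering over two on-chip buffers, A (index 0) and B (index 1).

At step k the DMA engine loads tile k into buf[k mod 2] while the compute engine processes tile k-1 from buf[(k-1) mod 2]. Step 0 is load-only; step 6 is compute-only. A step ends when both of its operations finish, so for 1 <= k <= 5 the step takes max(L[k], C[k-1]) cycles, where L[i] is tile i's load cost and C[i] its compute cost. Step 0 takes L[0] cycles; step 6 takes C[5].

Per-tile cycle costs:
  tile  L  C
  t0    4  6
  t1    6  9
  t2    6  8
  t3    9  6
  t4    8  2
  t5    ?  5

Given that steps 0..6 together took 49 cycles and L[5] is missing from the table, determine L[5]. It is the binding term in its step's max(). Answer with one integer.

step 0 = dur = L[0]=4 = 4
step 1 = dur = max(L[1]=6, C[0]=6) = 6
step 2 = dur = max(L[2]=6, C[1]=9) = 9
step 3 = dur = max(L[3]=9, C[2]=8) = 9
step 4 = dur = max(L[4]=8, C[3]=6) = 8
step 5 = dur = max(L[5]=?, C[4]=2) = L[5]  (unknown; binding)
step 6 = dur = C[5]=5 = 5
sum of known step durations = 41
dur[5] = total - known = 49 - 41 = 8
L[5] is the binding max in step 5, so L[5] = dur[5] = 8

L[5] = 8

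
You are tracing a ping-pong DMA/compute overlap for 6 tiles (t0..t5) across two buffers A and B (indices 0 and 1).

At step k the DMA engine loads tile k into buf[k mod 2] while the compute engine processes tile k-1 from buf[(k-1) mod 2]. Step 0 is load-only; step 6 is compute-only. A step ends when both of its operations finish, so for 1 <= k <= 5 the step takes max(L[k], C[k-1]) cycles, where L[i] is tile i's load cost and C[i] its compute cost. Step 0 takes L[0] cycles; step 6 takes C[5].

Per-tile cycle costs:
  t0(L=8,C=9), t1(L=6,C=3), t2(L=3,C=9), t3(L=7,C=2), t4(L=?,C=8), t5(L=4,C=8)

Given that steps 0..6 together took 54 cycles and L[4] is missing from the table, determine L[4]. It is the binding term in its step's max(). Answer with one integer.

L[4] = 9

step 0 = dur = L[0]=8 = 8
step 1 = dur = max(L[1]=6, C[0]=9) = 9
step 2 = dur = max(L[2]=3, C[1]=3) = 3
step 3 = dur = max(L[3]=7, C[2]=9) = 9
step 4 = dur = max(L[4]=?, C[3]=2) = L[4]  (unknown; binding)
step 5 = dur = max(L[5]=4, C[4]=8) = 8
step 6 = dur = C[5]=8 = 8
sum of known step durations = 45
dur[4] = total - known = 54 - 45 = 9
L[4] is the binding max in step 4, so L[4] = dur[4] = 9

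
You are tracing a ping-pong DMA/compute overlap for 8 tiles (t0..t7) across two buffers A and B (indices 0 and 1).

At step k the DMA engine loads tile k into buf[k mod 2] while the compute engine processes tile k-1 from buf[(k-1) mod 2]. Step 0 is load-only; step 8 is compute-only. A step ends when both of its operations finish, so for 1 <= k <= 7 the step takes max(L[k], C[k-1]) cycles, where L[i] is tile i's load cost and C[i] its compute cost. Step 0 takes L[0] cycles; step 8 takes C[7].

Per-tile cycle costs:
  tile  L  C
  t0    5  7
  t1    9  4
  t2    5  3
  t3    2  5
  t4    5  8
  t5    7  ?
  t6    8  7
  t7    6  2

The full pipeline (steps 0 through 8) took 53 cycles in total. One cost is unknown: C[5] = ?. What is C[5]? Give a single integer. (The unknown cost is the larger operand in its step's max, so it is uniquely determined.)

C[5] = 9

step 0 → dur = L[0]=5 = 5
step 1 → dur = max(L[1]=9, C[0]=7) = 9
step 2 → dur = max(L[2]=5, C[1]=4) = 5
step 3 → dur = max(L[3]=2, C[2]=3) = 3
step 4 → dur = max(L[4]=5, C[3]=5) = 5
step 5 → dur = max(L[5]=7, C[4]=8) = 8
step 6 → dur = max(L[6]=8, C[5]=?) = C[5]  (unknown; binding)
step 7 → dur = max(L[7]=6, C[6]=7) = 7
step 8 → dur = C[7]=2 = 2
sum of known step durations = 44
dur[6] = total - known = 53 - 44 = 9
C[5] is the binding max in step 6, so C[5] = dur[6] = 9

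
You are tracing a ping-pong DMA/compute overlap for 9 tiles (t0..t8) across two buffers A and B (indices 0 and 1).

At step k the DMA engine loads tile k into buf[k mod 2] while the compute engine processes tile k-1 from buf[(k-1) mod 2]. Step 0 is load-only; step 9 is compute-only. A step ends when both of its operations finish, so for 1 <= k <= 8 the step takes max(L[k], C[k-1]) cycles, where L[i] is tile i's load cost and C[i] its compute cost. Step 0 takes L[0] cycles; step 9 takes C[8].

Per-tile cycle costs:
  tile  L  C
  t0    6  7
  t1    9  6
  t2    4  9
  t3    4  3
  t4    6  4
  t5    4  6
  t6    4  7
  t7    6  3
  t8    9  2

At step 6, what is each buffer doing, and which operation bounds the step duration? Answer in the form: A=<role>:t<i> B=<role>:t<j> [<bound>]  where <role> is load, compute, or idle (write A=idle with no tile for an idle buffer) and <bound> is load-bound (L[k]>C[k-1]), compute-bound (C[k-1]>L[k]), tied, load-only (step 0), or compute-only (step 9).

k=0 load=t0/6c comp=- wait=6 total=6
k=1 load=t1/9c comp=t0/7c wait=9 total=15
k=2 load=t2/4c comp=t1/6c wait=6 total=21
k=3 load=t3/4c comp=t2/9c wait=9 total=30
k=4 load=t4/6c comp=t3/3c wait=6 total=36
k=5 load=t5/4c comp=t4/4c wait=4 total=40
k=6 load=t6/4c comp=t5/6c wait=6 total=46
k=7 load=t7/6c comp=t6/7c wait=7 total=53
k=8 load=t8/9c comp=t7/3c wait=9 total=62
k=9 load=- comp=t8/2c wait=2 total=64

step 6: A=load:t6 B=compute:t5 [compute-bound]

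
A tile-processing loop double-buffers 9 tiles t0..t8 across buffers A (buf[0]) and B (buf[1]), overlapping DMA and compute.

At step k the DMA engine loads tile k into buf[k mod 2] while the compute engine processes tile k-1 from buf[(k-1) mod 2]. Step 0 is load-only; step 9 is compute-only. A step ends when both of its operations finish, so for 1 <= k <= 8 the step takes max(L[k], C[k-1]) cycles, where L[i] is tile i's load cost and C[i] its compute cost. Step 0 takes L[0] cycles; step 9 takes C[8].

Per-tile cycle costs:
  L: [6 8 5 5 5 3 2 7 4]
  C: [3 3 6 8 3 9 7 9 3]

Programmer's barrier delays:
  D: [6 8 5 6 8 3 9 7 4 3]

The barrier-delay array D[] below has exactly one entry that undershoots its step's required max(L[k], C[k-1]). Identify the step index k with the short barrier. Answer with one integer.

hazard at step 8

[0] required=L[0]=6=6 vs D=6 ok
[1] required=max(L[1]=8,C[0]=3)=8 vs D=8 ok
[2] required=max(L[2]=5,C[1]=3)=5 vs D=5 ok
[3] required=max(L[3]=5,C[2]=6)=6 vs D=6 ok
[4] required=max(L[4]=5,C[3]=8)=8 vs D=8 ok
[5] required=max(L[5]=3,C[4]=3)=3 vs D=3 ok
[6] required=max(L[6]=2,C[5]=9)=9 vs D=9 ok
[7] required=max(L[7]=7,C[6]=7)=7 vs D=7 ok
[8] required=max(L[8]=4,C[7]=9)=9 vs D=4 SHORT
[9] required=C[8]=3=3 vs D=3 ok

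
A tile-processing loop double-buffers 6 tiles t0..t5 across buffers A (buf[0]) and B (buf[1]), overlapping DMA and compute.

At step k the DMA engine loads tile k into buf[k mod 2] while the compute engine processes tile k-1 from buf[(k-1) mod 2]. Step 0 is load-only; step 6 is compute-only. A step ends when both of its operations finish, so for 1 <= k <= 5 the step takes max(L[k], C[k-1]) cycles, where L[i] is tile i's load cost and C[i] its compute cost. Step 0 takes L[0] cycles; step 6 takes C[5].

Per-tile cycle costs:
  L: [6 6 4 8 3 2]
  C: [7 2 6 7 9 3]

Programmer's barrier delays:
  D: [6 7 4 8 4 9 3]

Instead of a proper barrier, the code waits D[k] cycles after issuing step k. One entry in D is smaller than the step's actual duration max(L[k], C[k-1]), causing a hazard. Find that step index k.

hazard at step 4

k=0 barrier L[0]=6→6c, D[0]=6 ok
k=1 barrier max(L[1]=6,C[0]=7)→7c, D[1]=7 ok
k=2 barrier max(L[2]=4,C[1]=2)→4c, D[2]=4 ok
k=3 barrier max(L[3]=8,C[2]=6)→8c, D[3]=8 ok
k=4 barrier max(L[4]=3,C[3]=7)→7c, D[4]=4 SHORT
k=5 barrier max(L[5]=2,C[4]=9)→9c, D[5]=9 ok
k=6 barrier C[5]=3→3c, D[6]=3 ok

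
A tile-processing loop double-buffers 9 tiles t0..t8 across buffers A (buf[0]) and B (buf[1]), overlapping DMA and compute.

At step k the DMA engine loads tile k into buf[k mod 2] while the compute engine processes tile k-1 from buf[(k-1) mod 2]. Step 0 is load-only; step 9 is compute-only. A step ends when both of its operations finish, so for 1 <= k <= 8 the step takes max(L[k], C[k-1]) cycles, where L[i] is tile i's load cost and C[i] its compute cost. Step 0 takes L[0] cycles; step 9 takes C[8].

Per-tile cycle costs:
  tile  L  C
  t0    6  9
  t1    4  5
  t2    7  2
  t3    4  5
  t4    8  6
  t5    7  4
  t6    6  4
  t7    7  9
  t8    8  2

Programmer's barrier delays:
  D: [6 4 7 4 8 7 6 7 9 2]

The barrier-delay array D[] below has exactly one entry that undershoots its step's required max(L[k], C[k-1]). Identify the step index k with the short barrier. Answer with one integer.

hazard at step 1

step 0: need L[0]=6 = 6; D[0]=6 ok
step 1: need max(L[1]=4,C[0]=9) = 9; D[1]=4 SHORT
step 2: need max(L[2]=7,C[1]=5) = 7; D[2]=7 ok
step 3: need max(L[3]=4,C[2]=2) = 4; D[3]=4 ok
step 4: need max(L[4]=8,C[3]=5) = 8; D[4]=8 ok
step 5: need max(L[5]=7,C[4]=6) = 7; D[5]=7 ok
step 6: need max(L[6]=6,C[5]=4) = 6; D[6]=6 ok
step 7: need max(L[7]=7,C[6]=4) = 7; D[7]=7 ok
step 8: need max(L[8]=8,C[7]=9) = 9; D[8]=9 ok
step 9: need C[8]=2 = 2; D[9]=2 ok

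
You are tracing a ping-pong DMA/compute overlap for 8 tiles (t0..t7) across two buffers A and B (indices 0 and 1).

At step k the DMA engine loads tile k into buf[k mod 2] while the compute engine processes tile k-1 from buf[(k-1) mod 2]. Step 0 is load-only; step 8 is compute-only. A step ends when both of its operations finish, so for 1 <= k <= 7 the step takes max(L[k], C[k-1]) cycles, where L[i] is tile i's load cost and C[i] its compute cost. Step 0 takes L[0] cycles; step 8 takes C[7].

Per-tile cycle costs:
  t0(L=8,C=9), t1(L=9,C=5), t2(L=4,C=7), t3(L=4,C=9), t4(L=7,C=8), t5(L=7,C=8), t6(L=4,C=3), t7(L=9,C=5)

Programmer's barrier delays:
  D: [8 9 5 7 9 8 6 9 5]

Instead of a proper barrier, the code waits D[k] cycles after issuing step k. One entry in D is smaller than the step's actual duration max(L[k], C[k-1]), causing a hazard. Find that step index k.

k=0 barrier L[0]=8→8c, D[0]=8 ok
k=1 barrier max(L[1]=9,C[0]=9)→9c, D[1]=9 ok
k=2 barrier max(L[2]=4,C[1]=5)→5c, D[2]=5 ok
k=3 barrier max(L[3]=4,C[2]=7)→7c, D[3]=7 ok
k=4 barrier max(L[4]=7,C[3]=9)→9c, D[4]=9 ok
k=5 barrier max(L[5]=7,C[4]=8)→8c, D[5]=8 ok
k=6 barrier max(L[6]=4,C[5]=8)→8c, D[6]=6 SHORT
k=7 barrier max(L[7]=9,C[6]=3)→9c, D[7]=9 ok
k=8 barrier C[7]=5→5c, D[8]=5 ok

hazard at step 6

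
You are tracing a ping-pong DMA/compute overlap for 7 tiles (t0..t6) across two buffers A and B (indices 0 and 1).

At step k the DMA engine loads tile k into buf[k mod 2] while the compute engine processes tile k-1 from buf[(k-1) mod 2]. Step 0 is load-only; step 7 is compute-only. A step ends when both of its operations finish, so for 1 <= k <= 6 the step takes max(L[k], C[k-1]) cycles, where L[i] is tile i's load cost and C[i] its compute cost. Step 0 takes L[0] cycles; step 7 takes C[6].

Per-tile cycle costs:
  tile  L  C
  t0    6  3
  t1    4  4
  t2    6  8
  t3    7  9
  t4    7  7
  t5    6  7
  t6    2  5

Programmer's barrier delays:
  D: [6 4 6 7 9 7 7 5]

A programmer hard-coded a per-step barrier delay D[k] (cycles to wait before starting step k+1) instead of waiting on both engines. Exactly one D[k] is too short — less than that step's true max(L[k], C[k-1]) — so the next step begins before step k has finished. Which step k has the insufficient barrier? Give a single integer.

k=0 barrier L[0]=6→6c, D[0]=6 ok
k=1 barrier max(L[1]=4,C[0]=3)→4c, D[1]=4 ok
k=2 barrier max(L[2]=6,C[1]=4)→6c, D[2]=6 ok
k=3 barrier max(L[3]=7,C[2]=8)→8c, D[3]=7 SHORT
k=4 barrier max(L[4]=7,C[3]=9)→9c, D[4]=9 ok
k=5 barrier max(L[5]=6,C[4]=7)→7c, D[5]=7 ok
k=6 barrier max(L[6]=2,C[5]=7)→7c, D[6]=7 ok
k=7 barrier C[6]=5→5c, D[7]=5 ok

hazard at step 3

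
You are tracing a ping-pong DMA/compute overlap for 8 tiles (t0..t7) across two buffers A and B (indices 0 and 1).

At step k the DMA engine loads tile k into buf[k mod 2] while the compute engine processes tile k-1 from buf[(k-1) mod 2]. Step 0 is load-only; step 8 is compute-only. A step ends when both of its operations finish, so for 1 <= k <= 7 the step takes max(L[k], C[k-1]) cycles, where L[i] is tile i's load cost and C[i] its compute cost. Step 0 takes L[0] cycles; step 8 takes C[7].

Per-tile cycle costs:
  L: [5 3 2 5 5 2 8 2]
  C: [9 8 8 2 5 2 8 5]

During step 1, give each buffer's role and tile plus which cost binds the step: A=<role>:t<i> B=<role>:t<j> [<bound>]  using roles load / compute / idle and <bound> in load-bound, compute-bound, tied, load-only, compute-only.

step 1: A=compute:t0 B=load:t1 [compute-bound]

[0] DMA t0→A (5c) ∥ CU idle ⇒ 5c, clock 5
[1] DMA t1→B (3c) ∥ CU A:t0 (9c) ⇒ 9c, clock 14
[2] DMA t2→A (2c) ∥ CU B:t1 (8c) ⇒ 8c, clock 22
[3] DMA t3→B (5c) ∥ CU A:t2 (8c) ⇒ 8c, clock 30
[4] DMA t4→A (5c) ∥ CU B:t3 (2c) ⇒ 5c, clock 35
[5] DMA t5→B (2c) ∥ CU A:t4 (5c) ⇒ 5c, clock 40
[6] DMA t6→A (8c) ∥ CU B:t5 (2c) ⇒ 8c, clock 48
[7] DMA t7→B (2c) ∥ CU A:t6 (8c) ⇒ 8c, clock 56
[8] DMA idle ∥ CU B:t7 (5c) ⇒ 5c, clock 61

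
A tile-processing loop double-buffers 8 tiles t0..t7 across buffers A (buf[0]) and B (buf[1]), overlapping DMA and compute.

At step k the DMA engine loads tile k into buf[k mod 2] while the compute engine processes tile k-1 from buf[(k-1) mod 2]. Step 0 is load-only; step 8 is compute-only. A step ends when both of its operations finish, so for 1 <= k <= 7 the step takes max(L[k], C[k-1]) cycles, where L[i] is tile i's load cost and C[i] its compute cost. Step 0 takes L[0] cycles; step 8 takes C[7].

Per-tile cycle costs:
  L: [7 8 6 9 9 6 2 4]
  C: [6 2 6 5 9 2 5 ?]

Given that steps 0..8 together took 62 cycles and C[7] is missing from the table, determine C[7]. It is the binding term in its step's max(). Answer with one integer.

step 0 → dur = L[0]=7 = 7
step 1 → dur = max(L[1]=8, C[0]=6) = 8
step 2 → dur = max(L[2]=6, C[1]=2) = 6
step 3 → dur = max(L[3]=9, C[2]=6) = 9
step 4 → dur = max(L[4]=9, C[3]=5) = 9
step 5 → dur = max(L[5]=6, C[4]=9) = 9
step 6 → dur = max(L[6]=2, C[5]=2) = 2
step 7 → dur = max(L[7]=4, C[6]=5) = 5
step 8 → dur = C[7]=? = C[7]  (unknown; binding)
sum of known step durations = 55
dur[8] = total - known = 62 - 55 = 7
C[7] is the binding max in step 8, so C[7] = dur[8] = 7

C[7] = 7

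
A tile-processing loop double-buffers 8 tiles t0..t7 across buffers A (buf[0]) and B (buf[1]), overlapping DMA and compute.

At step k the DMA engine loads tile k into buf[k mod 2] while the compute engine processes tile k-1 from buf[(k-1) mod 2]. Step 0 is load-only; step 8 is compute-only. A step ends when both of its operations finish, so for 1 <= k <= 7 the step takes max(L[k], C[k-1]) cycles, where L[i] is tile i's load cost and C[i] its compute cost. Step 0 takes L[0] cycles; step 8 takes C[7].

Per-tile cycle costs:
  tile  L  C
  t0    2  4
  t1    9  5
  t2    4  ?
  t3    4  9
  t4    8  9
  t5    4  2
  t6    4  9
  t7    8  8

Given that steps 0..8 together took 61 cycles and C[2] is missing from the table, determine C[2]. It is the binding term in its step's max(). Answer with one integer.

step 0 → dur = L[0]=2 = 2
step 1 → dur = max(L[1]=9, C[0]=4) = 9
step 2 → dur = max(L[2]=4, C[1]=5) = 5
step 3 → dur = max(L[3]=4, C[2]=?) = C[2]  (unknown; binding)
step 4 → dur = max(L[4]=8, C[3]=9) = 9
step 5 → dur = max(L[5]=4, C[4]=9) = 9
step 6 → dur = max(L[6]=4, C[5]=2) = 4
step 7 → dur = max(L[7]=8, C[6]=9) = 9
step 8 → dur = C[7]=8 = 8
sum of known step durations = 55
dur[3] = total - known = 61 - 55 = 6
C[2] is the binding max in step 3, so C[2] = dur[3] = 6

C[2] = 6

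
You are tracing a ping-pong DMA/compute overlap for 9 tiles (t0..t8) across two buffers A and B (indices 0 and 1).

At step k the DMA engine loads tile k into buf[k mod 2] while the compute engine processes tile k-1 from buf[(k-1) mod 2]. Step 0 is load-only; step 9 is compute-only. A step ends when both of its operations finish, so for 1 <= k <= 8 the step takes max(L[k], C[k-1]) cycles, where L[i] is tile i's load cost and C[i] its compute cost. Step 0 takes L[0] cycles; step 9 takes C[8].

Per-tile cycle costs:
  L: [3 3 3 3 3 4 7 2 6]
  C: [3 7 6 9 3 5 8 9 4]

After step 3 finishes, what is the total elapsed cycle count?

end_cycle[3] = 19

[0] DMA t0→A (3c) ∥ CU idle ⇒ 3c, clock 3
[1] DMA t1→B (3c) ∥ CU A:t0 (3c) ⇒ 3c, clock 6
[2] DMA t2→A (3c) ∥ CU B:t1 (7c) ⇒ 7c, clock 13
[3] DMA t3→B (3c) ∥ CU A:t2 (6c) ⇒ 6c, clock 19
[4] DMA t4→A (3c) ∥ CU B:t3 (9c) ⇒ 9c, clock 28
[5] DMA t5→B (4c) ∥ CU A:t4 (3c) ⇒ 4c, clock 32
[6] DMA t6→A (7c) ∥ CU B:t5 (5c) ⇒ 7c, clock 39
[7] DMA t7→B (2c) ∥ CU A:t6 (8c) ⇒ 8c, clock 47
[8] DMA t8→A (6c) ∥ CU B:t7 (9c) ⇒ 9c, clock 56
[9] DMA idle ∥ CU A:t8 (4c) ⇒ 4c, clock 60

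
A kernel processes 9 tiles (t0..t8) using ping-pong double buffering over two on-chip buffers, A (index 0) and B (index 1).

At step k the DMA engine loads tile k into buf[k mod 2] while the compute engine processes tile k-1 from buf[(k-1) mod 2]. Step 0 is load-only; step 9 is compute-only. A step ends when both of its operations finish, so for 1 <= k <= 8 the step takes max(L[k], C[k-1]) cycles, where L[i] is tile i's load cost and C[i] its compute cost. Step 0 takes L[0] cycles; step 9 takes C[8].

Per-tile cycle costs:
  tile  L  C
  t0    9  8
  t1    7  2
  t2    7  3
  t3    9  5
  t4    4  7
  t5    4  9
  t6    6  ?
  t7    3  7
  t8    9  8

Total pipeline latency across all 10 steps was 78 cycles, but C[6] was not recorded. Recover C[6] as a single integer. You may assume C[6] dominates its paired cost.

C[6] = 7

step 0: dur = L[0]=9 = 9
step 1: dur = max(L[1]=7, C[0]=8) = 8
step 2: dur = max(L[2]=7, C[1]=2) = 7
step 3: dur = max(L[3]=9, C[2]=3) = 9
step 4: dur = max(L[4]=4, C[3]=5) = 5
step 5: dur = max(L[5]=4, C[4]=7) = 7
step 6: dur = max(L[6]=6, C[5]=9) = 9
step 7: dur = max(L[7]=3, C[6]=?) = C[6]  (unknown; binding)
step 8: dur = max(L[8]=9, C[7]=7) = 9
step 9: dur = C[8]=8 = 8
sum of known step durations = 71
dur[7] = total - known = 78 - 71 = 7
C[6] is the binding max in step 7, so C[6] = dur[7] = 7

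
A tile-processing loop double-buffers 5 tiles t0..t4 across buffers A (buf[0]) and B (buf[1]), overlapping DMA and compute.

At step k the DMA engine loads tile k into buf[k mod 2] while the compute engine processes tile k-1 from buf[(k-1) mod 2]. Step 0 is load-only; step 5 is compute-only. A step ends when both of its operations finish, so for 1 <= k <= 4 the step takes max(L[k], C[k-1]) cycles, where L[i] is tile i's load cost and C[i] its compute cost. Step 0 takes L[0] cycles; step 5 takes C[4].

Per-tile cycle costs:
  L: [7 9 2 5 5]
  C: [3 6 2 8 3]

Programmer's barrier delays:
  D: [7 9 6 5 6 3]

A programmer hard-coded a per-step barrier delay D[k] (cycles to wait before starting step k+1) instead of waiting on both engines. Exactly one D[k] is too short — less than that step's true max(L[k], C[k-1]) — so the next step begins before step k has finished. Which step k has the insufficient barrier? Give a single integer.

hazard at step 4

step 0: need L[0]=7 = 7; D[0]=7 ok
step 1: need max(L[1]=9,C[0]=3) = 9; D[1]=9 ok
step 2: need max(L[2]=2,C[1]=6) = 6; D[2]=6 ok
step 3: need max(L[3]=5,C[2]=2) = 5; D[3]=5 ok
step 4: need max(L[4]=5,C[3]=8) = 8; D[4]=6 SHORT
step 5: need C[4]=3 = 3; D[5]=3 ok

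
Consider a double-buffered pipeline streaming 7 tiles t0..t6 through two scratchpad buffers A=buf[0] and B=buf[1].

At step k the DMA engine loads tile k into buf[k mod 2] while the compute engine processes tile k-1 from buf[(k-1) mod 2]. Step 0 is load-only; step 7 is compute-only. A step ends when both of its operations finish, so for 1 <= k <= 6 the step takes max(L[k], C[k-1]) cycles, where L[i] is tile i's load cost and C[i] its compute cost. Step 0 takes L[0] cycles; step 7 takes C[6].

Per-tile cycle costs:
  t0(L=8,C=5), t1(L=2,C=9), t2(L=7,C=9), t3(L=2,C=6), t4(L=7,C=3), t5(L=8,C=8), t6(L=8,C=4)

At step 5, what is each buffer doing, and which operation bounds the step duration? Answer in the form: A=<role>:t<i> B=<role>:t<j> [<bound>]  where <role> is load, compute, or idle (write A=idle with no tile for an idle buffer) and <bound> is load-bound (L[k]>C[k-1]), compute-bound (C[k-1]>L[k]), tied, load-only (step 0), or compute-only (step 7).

step 5: A=compute:t4 B=load:t5 [load-bound]

  0. 8=8c; end=8; A:t0 B:-
  1. max(2,5)=5c; end=13; A:t0 B:t1
  2. max(7,9)=9c; end=22; A:t2 B:t1
  3. max(2,9)=9c; end=31; A:t2 B:t3
  4. max(7,6)=7c; end=38; A:t4 B:t3
  5. max(8,3)=8c; end=46; A:t4 B:t5
  6. max(8,8)=8c; end=54; A:t6 B:t5
  7. 4=4c; end=58; A:t6 B:t5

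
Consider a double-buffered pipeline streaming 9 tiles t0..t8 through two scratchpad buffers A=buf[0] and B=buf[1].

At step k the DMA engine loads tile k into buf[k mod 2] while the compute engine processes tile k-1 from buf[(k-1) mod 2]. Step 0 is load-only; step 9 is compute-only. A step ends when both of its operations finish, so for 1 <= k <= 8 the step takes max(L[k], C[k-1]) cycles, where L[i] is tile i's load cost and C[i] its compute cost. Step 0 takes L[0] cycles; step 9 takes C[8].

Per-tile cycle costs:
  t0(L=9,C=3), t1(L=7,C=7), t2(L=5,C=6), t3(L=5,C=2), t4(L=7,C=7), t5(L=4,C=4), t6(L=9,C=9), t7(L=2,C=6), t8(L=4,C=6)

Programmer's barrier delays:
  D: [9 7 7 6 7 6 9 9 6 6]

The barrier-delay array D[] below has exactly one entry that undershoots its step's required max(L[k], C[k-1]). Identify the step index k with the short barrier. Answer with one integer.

hazard at step 5

k=0 barrier L[0]=9→9c, D[0]=9 ok
k=1 barrier max(L[1]=7,C[0]=3)→7c, D[1]=7 ok
k=2 barrier max(L[2]=5,C[1]=7)→7c, D[2]=7 ok
k=3 barrier max(L[3]=5,C[2]=6)→6c, D[3]=6 ok
k=4 barrier max(L[4]=7,C[3]=2)→7c, D[4]=7 ok
k=5 barrier max(L[5]=4,C[4]=7)→7c, D[5]=6 SHORT
k=6 barrier max(L[6]=9,C[5]=4)→9c, D[6]=9 ok
k=7 barrier max(L[7]=2,C[6]=9)→9c, D[7]=9 ok
k=8 barrier max(L[8]=4,C[7]=6)→6c, D[8]=6 ok
k=9 barrier C[8]=6→6c, D[9]=6 ok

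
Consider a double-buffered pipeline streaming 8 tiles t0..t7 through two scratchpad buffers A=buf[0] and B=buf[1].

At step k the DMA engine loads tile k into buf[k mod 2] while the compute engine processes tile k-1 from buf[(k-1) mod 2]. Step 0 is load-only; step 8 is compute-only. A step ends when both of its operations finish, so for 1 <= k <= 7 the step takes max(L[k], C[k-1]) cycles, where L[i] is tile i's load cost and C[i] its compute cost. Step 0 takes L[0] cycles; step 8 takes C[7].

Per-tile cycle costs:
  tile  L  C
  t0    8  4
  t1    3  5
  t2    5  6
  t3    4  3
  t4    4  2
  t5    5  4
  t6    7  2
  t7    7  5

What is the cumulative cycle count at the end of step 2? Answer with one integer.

[0] DMA t0→A (8c) ∥ CU idle ⇒ 8c, clock 8
[1] DMA t1→B (3c) ∥ CU A:t0 (4c) ⇒ 4c, clock 12
[2] DMA t2→A (5c) ∥ CU B:t1 (5c) ⇒ 5c, clock 17
[3] DMA t3→B (4c) ∥ CU A:t2 (6c) ⇒ 6c, clock 23
[4] DMA t4→A (4c) ∥ CU B:t3 (3c) ⇒ 4c, clock 27
[5] DMA t5→B (5c) ∥ CU A:t4 (2c) ⇒ 5c, clock 32
[6] DMA t6→A (7c) ∥ CU B:t5 (4c) ⇒ 7c, clock 39
[7] DMA t7→B (7c) ∥ CU A:t6 (2c) ⇒ 7c, clock 46
[8] DMA idle ∥ CU B:t7 (5c) ⇒ 5c, clock 51

end_cycle[2] = 17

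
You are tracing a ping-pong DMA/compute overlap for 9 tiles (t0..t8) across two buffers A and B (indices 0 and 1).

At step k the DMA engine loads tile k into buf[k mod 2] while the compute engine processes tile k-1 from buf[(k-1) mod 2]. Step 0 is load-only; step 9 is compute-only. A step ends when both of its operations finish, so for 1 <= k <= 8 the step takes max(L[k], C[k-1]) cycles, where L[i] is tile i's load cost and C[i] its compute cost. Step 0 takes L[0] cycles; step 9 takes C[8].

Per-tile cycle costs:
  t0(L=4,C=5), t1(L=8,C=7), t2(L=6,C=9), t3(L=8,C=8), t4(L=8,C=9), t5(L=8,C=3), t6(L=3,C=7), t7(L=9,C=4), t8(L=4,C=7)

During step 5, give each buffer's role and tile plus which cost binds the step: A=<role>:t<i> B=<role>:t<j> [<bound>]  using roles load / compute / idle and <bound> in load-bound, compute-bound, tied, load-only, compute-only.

step 5: A=compute:t4 B=load:t5 [compute-bound]

  0. 4=4c; end=4; A:t0 B:-
  1. max(8,5)=8c; end=12; A:t0 B:t1
  2. max(6,7)=7c; end=19; A:t2 B:t1
  3. max(8,9)=9c; end=28; A:t2 B:t3
  4. max(8,8)=8c; end=36; A:t4 B:t3
  5. max(8,9)=9c; end=45; A:t4 B:t5
  6. max(3,3)=3c; end=48; A:t6 B:t5
  7. max(9,7)=9c; end=57; A:t6 B:t7
  8. max(4,4)=4c; end=61; A:t8 B:t7
  9. 7=7c; end=68; A:t8 B:t7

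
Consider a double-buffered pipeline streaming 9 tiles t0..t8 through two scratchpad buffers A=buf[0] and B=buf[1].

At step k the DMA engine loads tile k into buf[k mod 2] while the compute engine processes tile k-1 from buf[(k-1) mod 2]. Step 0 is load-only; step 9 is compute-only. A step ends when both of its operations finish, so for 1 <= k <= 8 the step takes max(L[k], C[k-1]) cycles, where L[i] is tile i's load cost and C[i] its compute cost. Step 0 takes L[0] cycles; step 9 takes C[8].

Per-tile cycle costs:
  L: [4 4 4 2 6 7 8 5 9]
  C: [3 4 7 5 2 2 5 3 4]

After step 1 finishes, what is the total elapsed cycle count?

end_cycle[1] = 8

  0. 4=4c; end=4; A:t0 B:-
  1. max(4,3)=4c; end=8; A:t0 B:t1
  2. max(4,4)=4c; end=12; A:t2 B:t1
  3. max(2,7)=7c; end=19; A:t2 B:t3
  4. max(6,5)=6c; end=25; A:t4 B:t3
  5. max(7,2)=7c; end=32; A:t4 B:t5
  6. max(8,2)=8c; end=40; A:t6 B:t5
  7. max(5,5)=5c; end=45; A:t6 B:t7
  8. max(9,3)=9c; end=54; A:t8 B:t7
  9. 4=4c; end=58; A:t8 B:t7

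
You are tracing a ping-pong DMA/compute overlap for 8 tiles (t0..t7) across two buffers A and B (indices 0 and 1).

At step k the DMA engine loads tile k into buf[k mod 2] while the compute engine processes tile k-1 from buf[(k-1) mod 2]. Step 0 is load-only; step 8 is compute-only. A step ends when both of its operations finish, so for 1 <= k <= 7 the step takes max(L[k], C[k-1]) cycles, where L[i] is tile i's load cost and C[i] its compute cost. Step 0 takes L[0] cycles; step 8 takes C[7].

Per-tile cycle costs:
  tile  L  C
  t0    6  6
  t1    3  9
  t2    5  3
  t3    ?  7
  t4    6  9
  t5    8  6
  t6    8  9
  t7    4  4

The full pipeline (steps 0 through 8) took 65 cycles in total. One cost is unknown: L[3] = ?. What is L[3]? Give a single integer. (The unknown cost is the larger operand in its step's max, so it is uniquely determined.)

step 0: dur = L[0]=6 = 6
step 1: dur = max(L[1]=3, C[0]=6) = 6
step 2: dur = max(L[2]=5, C[1]=9) = 9
step 3: dur = max(L[3]=?, C[2]=3) = L[3]  (unknown; binding)
step 4: dur = max(L[4]=6, C[3]=7) = 7
step 5: dur = max(L[5]=8, C[4]=9) = 9
step 6: dur = max(L[6]=8, C[5]=6) = 8
step 7: dur = max(L[7]=4, C[6]=9) = 9
step 8: dur = C[7]=4 = 4
sum of known step durations = 58
dur[3] = total - known = 65 - 58 = 7
L[3] is the binding max in step 3, so L[3] = dur[3] = 7

L[3] = 7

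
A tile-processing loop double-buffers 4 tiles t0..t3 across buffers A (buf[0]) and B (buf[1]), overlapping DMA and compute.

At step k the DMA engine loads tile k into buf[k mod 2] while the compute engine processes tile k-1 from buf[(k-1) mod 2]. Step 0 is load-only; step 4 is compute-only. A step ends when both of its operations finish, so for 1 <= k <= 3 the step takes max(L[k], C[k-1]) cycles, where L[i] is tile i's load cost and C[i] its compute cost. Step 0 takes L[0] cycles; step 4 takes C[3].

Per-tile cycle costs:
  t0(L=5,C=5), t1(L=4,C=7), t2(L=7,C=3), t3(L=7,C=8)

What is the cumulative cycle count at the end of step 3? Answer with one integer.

[0] DMA t0→A (5c) ∥ CU idle ⇒ 5c, clock 5
[1] DMA t1→B (4c) ∥ CU A:t0 (5c) ⇒ 5c, clock 10
[2] DMA t2→A (7c) ∥ CU B:t1 (7c) ⇒ 7c, clock 17
[3] DMA t3→B (7c) ∥ CU A:t2 (3c) ⇒ 7c, clock 24
[4] DMA idle ∥ CU B:t3 (8c) ⇒ 8c, clock 32

end_cycle[3] = 24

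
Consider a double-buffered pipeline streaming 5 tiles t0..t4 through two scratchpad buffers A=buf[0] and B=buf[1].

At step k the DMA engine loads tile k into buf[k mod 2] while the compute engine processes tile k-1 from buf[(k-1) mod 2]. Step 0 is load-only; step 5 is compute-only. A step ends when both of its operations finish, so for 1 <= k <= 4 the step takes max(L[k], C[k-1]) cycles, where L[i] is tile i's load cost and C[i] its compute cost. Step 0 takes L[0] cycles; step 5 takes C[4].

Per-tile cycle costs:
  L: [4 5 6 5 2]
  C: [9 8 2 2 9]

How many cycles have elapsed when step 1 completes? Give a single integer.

k=0 load=t0/4c comp=- wait=4 total=4
k=1 load=t1/5c comp=t0/9c wait=9 total=13
k=2 load=t2/6c comp=t1/8c wait=8 total=21
k=3 load=t3/5c comp=t2/2c wait=5 total=26
k=4 load=t4/2c comp=t3/2c wait=2 total=28
k=5 load=- comp=t4/9c wait=9 total=37

end_cycle[1] = 13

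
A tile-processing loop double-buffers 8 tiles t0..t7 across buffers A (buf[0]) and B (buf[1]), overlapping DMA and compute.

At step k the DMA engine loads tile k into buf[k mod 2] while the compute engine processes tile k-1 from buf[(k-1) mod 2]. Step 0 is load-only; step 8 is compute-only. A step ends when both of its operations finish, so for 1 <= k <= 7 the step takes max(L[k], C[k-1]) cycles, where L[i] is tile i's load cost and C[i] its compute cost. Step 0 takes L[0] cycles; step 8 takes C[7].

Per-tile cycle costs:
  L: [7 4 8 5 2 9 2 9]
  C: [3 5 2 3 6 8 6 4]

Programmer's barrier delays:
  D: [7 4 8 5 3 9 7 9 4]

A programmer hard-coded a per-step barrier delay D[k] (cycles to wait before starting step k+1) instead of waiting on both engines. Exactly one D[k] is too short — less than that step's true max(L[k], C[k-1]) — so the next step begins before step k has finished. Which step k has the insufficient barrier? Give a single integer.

k=0 barrier L[0]=7→7c, D[0]=7 ok
k=1 barrier max(L[1]=4,C[0]=3)→4c, D[1]=4 ok
k=2 barrier max(L[2]=8,C[1]=5)→8c, D[2]=8 ok
k=3 barrier max(L[3]=5,C[2]=2)→5c, D[3]=5 ok
k=4 barrier max(L[4]=2,C[3]=3)→3c, D[4]=3 ok
k=5 barrier max(L[5]=9,C[4]=6)→9c, D[5]=9 ok
k=6 barrier max(L[6]=2,C[5]=8)→8c, D[6]=7 SHORT
k=7 barrier max(L[7]=9,C[6]=6)→9c, D[7]=9 ok
k=8 barrier C[7]=4→4c, D[8]=4 ok

hazard at step 6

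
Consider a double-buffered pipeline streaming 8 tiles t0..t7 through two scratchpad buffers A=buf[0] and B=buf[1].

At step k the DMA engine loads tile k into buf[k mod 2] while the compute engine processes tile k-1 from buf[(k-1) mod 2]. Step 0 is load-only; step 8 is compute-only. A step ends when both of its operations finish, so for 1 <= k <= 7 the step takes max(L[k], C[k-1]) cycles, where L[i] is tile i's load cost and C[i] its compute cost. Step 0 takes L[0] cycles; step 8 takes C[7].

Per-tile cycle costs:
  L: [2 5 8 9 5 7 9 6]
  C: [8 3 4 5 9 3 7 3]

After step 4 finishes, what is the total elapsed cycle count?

k=0 load=t0/2c comp=- wait=2 total=2
k=1 load=t1/5c comp=t0/8c wait=8 total=10
k=2 load=t2/8c comp=t1/3c wait=8 total=18
k=3 load=t3/9c comp=t2/4c wait=9 total=27
k=4 load=t4/5c comp=t3/5c wait=5 total=32
k=5 load=t5/7c comp=t4/9c wait=9 total=41
k=6 load=t6/9c comp=t5/3c wait=9 total=50
k=7 load=t7/6c comp=t6/7c wait=7 total=57
k=8 load=- comp=t7/3c wait=3 total=60

end_cycle[4] = 32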